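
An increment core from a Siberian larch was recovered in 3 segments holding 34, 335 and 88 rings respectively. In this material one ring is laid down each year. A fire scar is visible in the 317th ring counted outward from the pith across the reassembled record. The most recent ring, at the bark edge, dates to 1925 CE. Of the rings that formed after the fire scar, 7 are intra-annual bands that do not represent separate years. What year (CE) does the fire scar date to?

1792 CE

Total rings = 34 + 335 + 88 = 457.
The fire scar sits at ring 317 from the pith, so 457 − 317 = 140 rings formed after it.
140 − 7 false = 133 true rings after the fire scar.
Counting back 133 years from 1925 CE places the fire scar in 1925 − 133 = 1792 CE.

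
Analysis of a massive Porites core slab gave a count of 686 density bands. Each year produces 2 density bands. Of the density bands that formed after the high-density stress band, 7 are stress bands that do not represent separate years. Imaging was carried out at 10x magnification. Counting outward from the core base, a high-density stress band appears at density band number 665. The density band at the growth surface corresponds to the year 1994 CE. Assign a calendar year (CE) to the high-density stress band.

Between density band 665 and the growth surface there are 686 − 665 = 21 density bands.
Excluding 7 false density bands: 21 − 7 = 14.
With 2 density bands per year, 14 / 2 = 7 years.
The density band at the growth surface is 1994 CE, so the high-density stress band dates to 1994 − 7 = 1987 CE.

1987 CE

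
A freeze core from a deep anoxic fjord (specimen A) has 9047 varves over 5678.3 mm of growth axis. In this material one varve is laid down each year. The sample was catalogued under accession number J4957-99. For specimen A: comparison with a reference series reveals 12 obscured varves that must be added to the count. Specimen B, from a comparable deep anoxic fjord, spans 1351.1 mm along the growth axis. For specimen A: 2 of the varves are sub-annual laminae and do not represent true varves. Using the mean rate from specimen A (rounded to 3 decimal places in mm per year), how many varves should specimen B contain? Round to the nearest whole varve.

2155 varves

Specimen A: after corrections the count is 9047 − 2 + 12 = 9057 varves.
A: 5678.3 mm over 9057 years gives 5678.3 / 9057 ≈ 0.627 mm per year.
For B, 1351.1 / 0.627 = 2154.86 years ≈ 2155 varves.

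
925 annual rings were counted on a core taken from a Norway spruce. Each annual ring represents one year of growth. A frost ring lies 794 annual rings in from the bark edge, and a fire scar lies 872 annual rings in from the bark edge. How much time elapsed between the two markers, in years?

78 years

872 − 794 = 78 annual rings lie between the two events.
One annual ring per year makes the interval 78 years.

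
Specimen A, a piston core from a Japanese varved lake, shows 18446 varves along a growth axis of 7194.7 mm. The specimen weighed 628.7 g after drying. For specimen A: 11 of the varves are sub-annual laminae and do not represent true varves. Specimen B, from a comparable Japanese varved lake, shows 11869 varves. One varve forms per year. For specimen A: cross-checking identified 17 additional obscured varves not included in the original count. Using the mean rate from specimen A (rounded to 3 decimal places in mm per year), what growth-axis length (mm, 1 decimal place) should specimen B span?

4628.9 mm

Specimen A: correcting the raw count gives 18446 − 11 + 17 = 18452 true varves.
A: Extension rate ≈ 7194.7 / 18452 = 0.390 mm per year.
B's length ≈ 0.390 × 11869 = 4628.9 mm.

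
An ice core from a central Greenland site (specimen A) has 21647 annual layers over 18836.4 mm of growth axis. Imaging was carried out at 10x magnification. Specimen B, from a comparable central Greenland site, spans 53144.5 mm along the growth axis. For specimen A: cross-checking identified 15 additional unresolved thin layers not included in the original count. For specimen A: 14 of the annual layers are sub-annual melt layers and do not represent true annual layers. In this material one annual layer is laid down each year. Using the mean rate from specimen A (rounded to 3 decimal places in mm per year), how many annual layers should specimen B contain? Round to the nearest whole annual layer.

61086 annual layers

Specimen A: adjusted count: 21647 − 14 + 15 = 21648 annual layers.
A: Mean rate = 18836.4 mm / 21648 years ≈ 0.870 mm/year.
For B, 53144.5 / 0.870 = 61085.63 years ≈ 61086 annual layers.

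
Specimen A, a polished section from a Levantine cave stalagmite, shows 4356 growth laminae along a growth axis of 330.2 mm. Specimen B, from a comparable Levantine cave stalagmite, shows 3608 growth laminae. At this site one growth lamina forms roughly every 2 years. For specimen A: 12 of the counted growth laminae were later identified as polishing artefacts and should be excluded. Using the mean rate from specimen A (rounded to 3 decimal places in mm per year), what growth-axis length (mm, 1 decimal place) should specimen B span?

274.2 mm

Specimen A: adjusted count: 4356 − 12 = 4344 growth laminae.
Specimen A: multiplying by 2 years per growth lamina: 4344 × 2 = 8688 years.
A: Extension rate ≈ 330.2 / 8688 = 0.038 mm per year.
Specimen B: 3608 growth laminae at 2 years each span 3608 × 2 = 7216 years. Length of B = 0.038 × 7216 = 274.2 mm.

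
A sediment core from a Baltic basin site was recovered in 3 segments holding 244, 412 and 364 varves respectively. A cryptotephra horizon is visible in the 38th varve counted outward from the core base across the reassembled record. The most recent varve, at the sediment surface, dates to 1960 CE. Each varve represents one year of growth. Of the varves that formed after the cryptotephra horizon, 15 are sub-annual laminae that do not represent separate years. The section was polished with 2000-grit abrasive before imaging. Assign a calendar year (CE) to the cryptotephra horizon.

Total varves = 244 + 412 + 364 = 1020.
Between varve 38 and the sediment surface there are 1020 − 38 = 982 varves.
Excluding 15 false varves: 982 − 15 = 967.
The varve at the sediment surface is 1960 CE, so the cryptotephra horizon dates to 1960 − 967 = 993 CE.

993 CE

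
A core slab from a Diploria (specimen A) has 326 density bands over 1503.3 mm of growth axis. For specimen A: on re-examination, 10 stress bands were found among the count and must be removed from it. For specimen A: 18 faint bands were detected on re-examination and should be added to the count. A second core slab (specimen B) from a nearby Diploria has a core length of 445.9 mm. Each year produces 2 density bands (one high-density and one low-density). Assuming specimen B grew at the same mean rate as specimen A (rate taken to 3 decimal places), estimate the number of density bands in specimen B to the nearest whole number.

99 density bands

Specimen A: adjusted count: 326 − 10 + 18 = 334 density bands.
Specimen A: 334 density bands at 2 per year is 334 / 2 = 167 years.
A: Extension rate ≈ 1503.3 / 167 = 9.002 mm per year.
Specimen B: 445.9 mm / 9.002 mm per year = 49.53 years; at 2 density bands per year that is 49.53 × 2 ≈ 99 density bands.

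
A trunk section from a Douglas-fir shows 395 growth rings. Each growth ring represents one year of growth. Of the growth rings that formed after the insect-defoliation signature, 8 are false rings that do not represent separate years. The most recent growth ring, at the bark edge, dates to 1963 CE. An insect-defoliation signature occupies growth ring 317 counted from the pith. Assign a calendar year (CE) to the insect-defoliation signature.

The insect-defoliation signature sits at growth ring 317 from the pith, so 395 − 317 = 78 growth rings formed after it.
78 − 8 false = 70 true growth rings after the insect-defoliation signature.
The growth ring at the bark edge is 1963 CE, so the insect-defoliation signature dates to 1963 − 70 = 1893 CE.

1893 CE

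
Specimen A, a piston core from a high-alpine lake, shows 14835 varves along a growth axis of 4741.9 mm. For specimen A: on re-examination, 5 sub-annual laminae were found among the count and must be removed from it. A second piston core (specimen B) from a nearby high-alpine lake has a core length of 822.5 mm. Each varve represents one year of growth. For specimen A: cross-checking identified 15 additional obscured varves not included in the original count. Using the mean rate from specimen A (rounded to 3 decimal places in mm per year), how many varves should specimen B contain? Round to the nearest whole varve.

2578 varves

Specimen A: after corrections the count is 14835 − 5 + 15 = 14845 varves.
A: Extension rate ≈ 4741.9 / 14845 = 0.319 mm/yr.
For B, 822.5 / 0.319 = 2578.37 years ≈ 2578 varves.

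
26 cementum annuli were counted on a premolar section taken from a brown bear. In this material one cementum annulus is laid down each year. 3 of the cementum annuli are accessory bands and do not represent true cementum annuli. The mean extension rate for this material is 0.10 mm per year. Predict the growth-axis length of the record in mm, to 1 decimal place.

True cementum annulus count = 26 − 3 = 23.
Predicted length = 0.10 mm/year × 23 years = 2.3 mm.

2.3 mm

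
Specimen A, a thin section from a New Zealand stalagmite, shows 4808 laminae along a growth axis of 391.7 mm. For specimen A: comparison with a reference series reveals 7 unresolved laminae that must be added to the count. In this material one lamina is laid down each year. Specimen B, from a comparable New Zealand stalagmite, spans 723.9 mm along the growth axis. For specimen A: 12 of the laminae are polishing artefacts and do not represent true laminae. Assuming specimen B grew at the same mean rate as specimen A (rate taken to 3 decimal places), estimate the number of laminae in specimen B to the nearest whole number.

Specimen A: true lamina count = 4808 − 12 + 7 = 4803.
A: 391.7 mm over 4803 years gives 391.7 / 4803 ≈ 0.082 mm per year.
Specimen B: 723.9 mm / 0.082 mm per year = 8828.05 years ≈ 8828 laminae.

8828 laminae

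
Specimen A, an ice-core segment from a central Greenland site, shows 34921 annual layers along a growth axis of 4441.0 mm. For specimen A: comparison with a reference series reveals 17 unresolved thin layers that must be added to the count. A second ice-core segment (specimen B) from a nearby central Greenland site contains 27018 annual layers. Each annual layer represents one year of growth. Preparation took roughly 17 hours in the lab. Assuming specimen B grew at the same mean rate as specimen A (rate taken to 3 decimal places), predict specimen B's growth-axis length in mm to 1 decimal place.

Specimen A: adjusted count: 34921 + 17 = 34938 annual layers.
A: Mean rate = 4441.0 mm / 34938 years ≈ 0.127 mm/yr.
For B, 0.127 mm/year × 27018 years = 3431.3 mm.

3431.3 mm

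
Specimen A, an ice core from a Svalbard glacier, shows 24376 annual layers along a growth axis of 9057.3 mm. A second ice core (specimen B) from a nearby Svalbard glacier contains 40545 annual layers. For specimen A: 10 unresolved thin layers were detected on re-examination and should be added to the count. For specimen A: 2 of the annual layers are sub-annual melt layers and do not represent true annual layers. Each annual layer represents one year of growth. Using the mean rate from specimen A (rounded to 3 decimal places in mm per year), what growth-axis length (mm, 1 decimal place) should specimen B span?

Specimen A: adjusted count: 24376 − 2 + 10 = 24384 annual layers.
A: 9057.3 mm over 24384 years gives 9057.3 / 24384 ≈ 0.371 mm/year.
Length of B = 0.371 × 40545 = 15042.2 mm.

15042.2 mm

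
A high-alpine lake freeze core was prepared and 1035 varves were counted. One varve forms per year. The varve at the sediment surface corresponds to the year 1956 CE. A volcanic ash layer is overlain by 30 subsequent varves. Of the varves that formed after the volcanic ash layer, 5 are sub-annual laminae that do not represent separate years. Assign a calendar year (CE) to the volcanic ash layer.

There are 30 varves younger than the volcanic ash layer.
Removing the 5 false varves leaves 30 − 5 = 25 true varves beyond the volcanic ash layer.
Counting back 25 years from 1956 CE places the volcanic ash layer in 1956 − 25 = 1931 CE.

1931 CE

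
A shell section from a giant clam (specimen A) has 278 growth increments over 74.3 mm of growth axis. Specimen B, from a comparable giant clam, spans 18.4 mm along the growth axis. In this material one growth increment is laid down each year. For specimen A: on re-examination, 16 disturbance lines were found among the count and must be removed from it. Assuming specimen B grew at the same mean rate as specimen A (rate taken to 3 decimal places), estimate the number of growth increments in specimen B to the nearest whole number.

65 growth increments

Specimen A: true growth increment count = 278 − 16 = 262.
A: 74.3 mm over 262 years gives 74.3 / 262 ≈ 0.284 mm per year.
Specimen B: 18.4 mm / 0.284 mm per year = 64.79 years ≈ 65 growth increments.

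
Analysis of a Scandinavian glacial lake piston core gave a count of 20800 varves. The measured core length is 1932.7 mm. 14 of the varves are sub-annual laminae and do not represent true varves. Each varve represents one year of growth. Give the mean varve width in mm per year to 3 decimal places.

True varve count = 20800 − 14 = 20786.
Extension rate ≈ 1932.7 / 20786 = 0.093 mm per year.

0.093 mm per year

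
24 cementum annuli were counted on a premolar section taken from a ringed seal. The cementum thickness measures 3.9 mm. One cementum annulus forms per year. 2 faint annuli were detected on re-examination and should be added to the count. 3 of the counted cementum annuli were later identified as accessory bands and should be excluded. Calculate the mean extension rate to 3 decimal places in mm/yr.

0.170 mm/yr

After corrections the count is 24 − 3 + 2 = 23 cementum annuli.
Extension rate ≈ 3.9 / 23 = 0.170 mm/yr.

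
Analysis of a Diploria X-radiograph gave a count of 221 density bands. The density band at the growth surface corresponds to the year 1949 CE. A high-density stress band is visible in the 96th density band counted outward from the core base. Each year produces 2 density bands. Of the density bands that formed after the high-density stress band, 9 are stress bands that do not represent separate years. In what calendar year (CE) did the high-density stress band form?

1891 CE

221 − 96 = 125 density bands lie beyond the high-density stress band toward the growth surface.
Excluding 9 false density bands: 125 − 9 = 116.
With 2 density bands per year, 116 / 2 = 58 years.
The density band at the growth surface is 1949 CE, so the high-density stress band dates to 1949 − 58 = 1891 CE.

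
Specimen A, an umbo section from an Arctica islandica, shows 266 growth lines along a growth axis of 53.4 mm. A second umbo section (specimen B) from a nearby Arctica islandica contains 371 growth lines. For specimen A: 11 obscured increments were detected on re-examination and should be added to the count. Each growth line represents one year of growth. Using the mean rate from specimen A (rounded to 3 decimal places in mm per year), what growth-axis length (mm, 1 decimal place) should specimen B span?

71.6 mm

Specimen A: adjusted count: 266 + 11 = 277 growth lines.
A: 53.4 mm over 277 years gives 53.4 / 277 ≈ 0.193 mm/yr.
For B, 0.193 mm/year × 371 years = 71.6 mm.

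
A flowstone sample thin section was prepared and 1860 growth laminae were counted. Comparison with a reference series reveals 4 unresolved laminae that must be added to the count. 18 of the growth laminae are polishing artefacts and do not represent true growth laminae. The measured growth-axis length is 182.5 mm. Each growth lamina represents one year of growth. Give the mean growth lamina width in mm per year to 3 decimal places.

0.099 mm per year

After corrections the count is 1860 − 18 + 4 = 1846 growth laminae.
Extension rate ≈ 182.5 / 1846 = 0.099 mm per year.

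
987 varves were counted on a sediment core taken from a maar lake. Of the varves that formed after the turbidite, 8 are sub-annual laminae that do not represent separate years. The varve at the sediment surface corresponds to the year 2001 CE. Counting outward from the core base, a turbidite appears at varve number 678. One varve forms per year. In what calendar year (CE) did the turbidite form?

Between varve 678 and the sediment surface there are 987 − 678 = 309 varves.
Excluding 8 false varves: 309 − 8 = 301.
2001 − 301 = 1700 CE.

1700 CE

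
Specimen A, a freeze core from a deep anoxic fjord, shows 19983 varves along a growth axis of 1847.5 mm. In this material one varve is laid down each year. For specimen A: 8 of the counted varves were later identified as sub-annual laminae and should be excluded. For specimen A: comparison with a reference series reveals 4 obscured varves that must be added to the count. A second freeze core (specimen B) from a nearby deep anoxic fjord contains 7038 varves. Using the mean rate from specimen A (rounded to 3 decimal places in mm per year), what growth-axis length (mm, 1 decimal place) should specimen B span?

Specimen A: correcting the raw count gives 19983 − 8 + 4 = 19979 true varves.
A: Mean rate = 1847.5 mm / 19979 years ≈ 0.092 mm/yr.
For B, 0.092 mm/year × 7038 years = 647.5 mm.

647.5 mm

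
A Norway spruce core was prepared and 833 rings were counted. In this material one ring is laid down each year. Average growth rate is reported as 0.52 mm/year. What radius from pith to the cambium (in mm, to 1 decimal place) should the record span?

433.2 mm

The record spans 833 years at 0.52 mm per year.
Length ≈ 0.52 × 833 = 433.2 mm.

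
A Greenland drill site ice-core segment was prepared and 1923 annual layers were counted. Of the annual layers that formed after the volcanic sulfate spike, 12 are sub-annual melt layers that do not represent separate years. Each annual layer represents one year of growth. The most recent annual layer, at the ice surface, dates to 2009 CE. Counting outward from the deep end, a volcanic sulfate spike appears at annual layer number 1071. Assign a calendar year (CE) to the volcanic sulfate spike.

1169 CE

Between annual layer 1071 and the ice surface there are 1923 − 1071 = 852 annual layers.
Excluding 12 false annual layers: 852 − 12 = 840.
The annual layer at the ice surface is 2009 CE, so the volcanic sulfate spike dates to 2009 − 840 = 1169 CE.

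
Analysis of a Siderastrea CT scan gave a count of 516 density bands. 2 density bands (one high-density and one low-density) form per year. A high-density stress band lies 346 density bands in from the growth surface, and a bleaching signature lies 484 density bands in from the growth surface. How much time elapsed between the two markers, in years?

69 yr

The two markers are separated by 484 − 346 = 138 density bands.
With 2 density bands per year, 138 / 2 = 69 years.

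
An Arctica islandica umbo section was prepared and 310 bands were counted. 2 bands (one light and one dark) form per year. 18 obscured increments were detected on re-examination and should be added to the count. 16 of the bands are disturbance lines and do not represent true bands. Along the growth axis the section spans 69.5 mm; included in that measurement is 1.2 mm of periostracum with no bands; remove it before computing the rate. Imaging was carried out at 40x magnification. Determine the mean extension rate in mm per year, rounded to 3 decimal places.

Adjusted count: 310 − 16 + 18 = 312 bands.
Dividing by 2 bands per year: 312 / 2 = 156 years.
Net length = 69.5 − 1.2 = 68.3 mm.
Extension rate ≈ 68.3 / 156 = 0.438 mm per year.

0.438 mm per year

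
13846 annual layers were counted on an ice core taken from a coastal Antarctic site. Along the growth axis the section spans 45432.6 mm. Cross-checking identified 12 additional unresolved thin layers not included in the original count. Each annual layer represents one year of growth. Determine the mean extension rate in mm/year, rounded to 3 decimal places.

3.278 mm/year

After corrections the count is 13846 + 12 = 13858 annual layers.
45432.6 mm over 13858 years gives 45432.6 / 13858 ≈ 3.278 mm/year.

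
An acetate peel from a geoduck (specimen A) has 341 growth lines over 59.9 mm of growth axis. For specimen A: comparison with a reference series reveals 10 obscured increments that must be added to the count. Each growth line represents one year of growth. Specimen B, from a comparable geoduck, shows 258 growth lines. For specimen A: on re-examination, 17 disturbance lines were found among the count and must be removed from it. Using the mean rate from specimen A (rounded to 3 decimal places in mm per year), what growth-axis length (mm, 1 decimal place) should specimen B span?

Specimen A: after corrections the count is 341 − 17 + 10 = 334 growth lines.
A: Mean rate = 59.9 mm / 334 years ≈ 0.179 mm/year.
B's length ≈ 0.179 × 258 = 46.2 mm.

46.2 mm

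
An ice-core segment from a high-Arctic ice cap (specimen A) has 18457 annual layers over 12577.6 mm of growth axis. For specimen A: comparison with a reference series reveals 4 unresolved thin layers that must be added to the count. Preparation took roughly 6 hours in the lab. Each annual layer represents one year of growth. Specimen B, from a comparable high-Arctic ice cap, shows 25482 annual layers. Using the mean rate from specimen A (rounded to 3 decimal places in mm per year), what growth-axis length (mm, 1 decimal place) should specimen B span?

17353.2 mm

Specimen A: after corrections the count is 18457 + 4 = 18461 annual layers.
A: 12577.6 mm over 18461 years gives 12577.6 / 18461 ≈ 0.681 mm/year.
B's length ≈ 0.681 × 25482 = 17353.2 mm.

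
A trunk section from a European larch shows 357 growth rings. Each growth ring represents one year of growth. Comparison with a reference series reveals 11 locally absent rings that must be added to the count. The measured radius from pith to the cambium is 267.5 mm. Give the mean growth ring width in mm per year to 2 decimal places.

0.73 mm per year

Correcting the raw count gives 357 + 11 = 368 true growth rings.
Extension rate ≈ 267.5 / 368 = 0.73 mm per year.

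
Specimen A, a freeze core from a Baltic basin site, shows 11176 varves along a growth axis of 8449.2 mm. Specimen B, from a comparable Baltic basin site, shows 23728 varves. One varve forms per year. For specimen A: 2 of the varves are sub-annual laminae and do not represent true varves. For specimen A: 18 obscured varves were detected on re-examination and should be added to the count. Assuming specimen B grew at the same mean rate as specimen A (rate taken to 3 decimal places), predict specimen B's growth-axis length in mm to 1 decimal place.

Specimen A: after corrections the count is 11176 − 2 + 18 = 11192 varves.
A: Mean rate = 8449.2 mm / 11192 years ≈ 0.755 mm/yr.
Length of B = 0.755 × 23728 = 17914.6 mm.

17914.6 mm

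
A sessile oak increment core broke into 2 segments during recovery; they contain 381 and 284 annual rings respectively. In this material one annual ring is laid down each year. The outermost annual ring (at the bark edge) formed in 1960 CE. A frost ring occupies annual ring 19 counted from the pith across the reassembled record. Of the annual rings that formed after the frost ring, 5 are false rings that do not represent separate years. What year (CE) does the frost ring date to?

Total annual rings = 381 + 284 = 665.
The frost ring sits at annual ring 19 from the pith, so 665 − 19 = 646 annual rings formed after it.
Removing the 5 false annual rings leaves 646 − 5 = 641 true annual rings beyond the frost ring.
The annual ring at the bark edge is 1960 CE, so the frost ring dates to 1960 − 641 = 1319 CE.

1319 CE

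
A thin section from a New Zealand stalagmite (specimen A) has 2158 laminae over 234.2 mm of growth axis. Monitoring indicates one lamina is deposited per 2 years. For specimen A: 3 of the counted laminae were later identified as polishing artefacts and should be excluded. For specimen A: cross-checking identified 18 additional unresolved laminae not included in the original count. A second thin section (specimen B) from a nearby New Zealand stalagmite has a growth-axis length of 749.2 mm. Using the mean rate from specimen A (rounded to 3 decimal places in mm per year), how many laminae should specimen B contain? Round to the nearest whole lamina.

6937 laminae

Specimen A: correcting the raw count gives 2158 − 3 + 18 = 2173 true laminae.
Specimen A: 2173 laminae at 2 years each span 2173 × 2 = 4346 years.
A: Mean rate = 234.2 mm / 4346 years ≈ 0.054 mm/yr.
For B, 749.2 / 0.054 = 13874.07 years; at 2 years per lamina that is 13874.07 / 2 ≈ 6937 laminae.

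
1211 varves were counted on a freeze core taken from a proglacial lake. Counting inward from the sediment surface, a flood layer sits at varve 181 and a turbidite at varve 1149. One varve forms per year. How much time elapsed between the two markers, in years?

968 years

1149 − 181 = 968 varves lie between the two events.
That is 968 years at one varve per year.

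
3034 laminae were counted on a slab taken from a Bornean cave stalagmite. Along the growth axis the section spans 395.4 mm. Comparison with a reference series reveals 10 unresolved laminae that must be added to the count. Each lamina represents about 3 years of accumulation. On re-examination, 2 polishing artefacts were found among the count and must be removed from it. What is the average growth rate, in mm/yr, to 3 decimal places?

True lamina count = 3034 − 2 + 10 = 3042.
3042 laminae at 3 years each span 3042 × 3 = 9126 years.
Mean rate = 395.4 mm / 9126 years ≈ 0.043 mm/yr.

0.043 mm/yr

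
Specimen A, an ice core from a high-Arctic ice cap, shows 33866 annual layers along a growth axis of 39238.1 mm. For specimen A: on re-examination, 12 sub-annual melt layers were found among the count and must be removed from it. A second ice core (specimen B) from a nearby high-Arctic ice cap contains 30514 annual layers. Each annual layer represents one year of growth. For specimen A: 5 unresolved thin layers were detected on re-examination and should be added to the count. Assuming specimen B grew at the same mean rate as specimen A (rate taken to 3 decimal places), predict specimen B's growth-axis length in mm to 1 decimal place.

35365.7 mm

Specimen A: correcting the raw count gives 33866 − 12 + 5 = 33859 true annual layers.
A: Mean rate = 39238.1 mm / 33859 years ≈ 1.159 mm/year.
B's length ≈ 1.159 × 30514 = 35365.7 mm.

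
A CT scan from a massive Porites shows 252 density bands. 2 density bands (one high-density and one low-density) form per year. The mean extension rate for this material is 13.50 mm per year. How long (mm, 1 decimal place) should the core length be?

1701.0 mm

252 density bands at 2 per year is 252 / 2 = 126 years.
126 years at 13.50 mm/year gives 13.50 × 126 = 1701.0 mm.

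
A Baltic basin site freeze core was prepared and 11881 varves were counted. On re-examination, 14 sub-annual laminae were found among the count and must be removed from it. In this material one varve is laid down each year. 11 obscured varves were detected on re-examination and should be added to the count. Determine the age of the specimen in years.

11878 years

True varve count = 11881 − 14 + 11 = 11878.
At one varve per year, that is 11878 years.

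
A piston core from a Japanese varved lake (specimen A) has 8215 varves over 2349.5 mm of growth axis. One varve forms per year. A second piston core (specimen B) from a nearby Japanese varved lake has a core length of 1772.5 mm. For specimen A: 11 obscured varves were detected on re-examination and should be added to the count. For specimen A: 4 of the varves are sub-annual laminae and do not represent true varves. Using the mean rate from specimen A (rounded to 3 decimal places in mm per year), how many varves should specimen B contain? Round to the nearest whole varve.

Specimen A: correcting the raw count gives 8215 − 4 + 11 = 8222 true varves.
A: Extension rate ≈ 2349.5 / 8222 = 0.286 mm per year.
Specimen B: 1772.5 mm / 0.286 mm per year = 6197.55 years ≈ 6198 varves.

6198 varves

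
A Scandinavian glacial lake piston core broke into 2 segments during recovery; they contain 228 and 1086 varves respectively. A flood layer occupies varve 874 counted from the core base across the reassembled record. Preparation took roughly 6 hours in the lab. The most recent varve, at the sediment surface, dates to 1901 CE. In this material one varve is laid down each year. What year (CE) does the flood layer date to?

Total varves = 228 + 1086 = 1314.
1314 − 874 = 440 varves lie beyond the flood layer toward the sediment surface.
1901 − 440 = 1461 CE.

1461 CE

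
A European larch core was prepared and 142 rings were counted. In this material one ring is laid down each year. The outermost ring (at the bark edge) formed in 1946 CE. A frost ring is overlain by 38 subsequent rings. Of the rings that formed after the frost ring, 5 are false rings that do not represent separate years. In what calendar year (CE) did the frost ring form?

1913 CE

38 rings post-date the frost ring.
38 − 5 false = 33 true rings after the frost ring.
The ring at the bark edge is 1946 CE, so the frost ring dates to 1946 − 33 = 1913 CE.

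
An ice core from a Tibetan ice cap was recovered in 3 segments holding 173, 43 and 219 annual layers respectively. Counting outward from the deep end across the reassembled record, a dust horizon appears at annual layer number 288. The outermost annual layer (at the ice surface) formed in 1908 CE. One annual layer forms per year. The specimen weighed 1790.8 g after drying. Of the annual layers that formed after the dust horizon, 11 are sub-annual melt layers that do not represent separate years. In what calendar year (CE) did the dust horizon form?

Total annual layers = 173 + 43 + 219 = 435.
435 − 288 = 147 annual layers lie beyond the dust horizon toward the ice surface.
147 − 11 false = 136 true annual layers after the dust horizon.
The annual layer at the ice surface is 1908 CE, so the dust horizon dates to 1908 − 136 = 1772 CE.

1772 CE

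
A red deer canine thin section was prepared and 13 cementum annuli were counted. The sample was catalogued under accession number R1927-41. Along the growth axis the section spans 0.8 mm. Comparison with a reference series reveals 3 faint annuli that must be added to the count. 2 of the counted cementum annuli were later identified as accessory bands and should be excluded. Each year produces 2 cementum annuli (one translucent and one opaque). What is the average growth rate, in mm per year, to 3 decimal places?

0.114 mm per year

Adjusted count: 13 − 2 + 3 = 14 cementum annuli.
Dividing by 2 cementum annuli per year: 14 / 2 = 7 years.
Extension rate ≈ 0.8 / 7 = 0.114 mm per year.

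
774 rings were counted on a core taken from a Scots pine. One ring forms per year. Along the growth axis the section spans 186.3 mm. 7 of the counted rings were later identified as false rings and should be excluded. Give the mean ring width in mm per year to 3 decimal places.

Adjusted count: 774 − 7 = 767 rings.
Extension rate ≈ 186.3 / 767 = 0.243 mm per year.

0.243 mm per year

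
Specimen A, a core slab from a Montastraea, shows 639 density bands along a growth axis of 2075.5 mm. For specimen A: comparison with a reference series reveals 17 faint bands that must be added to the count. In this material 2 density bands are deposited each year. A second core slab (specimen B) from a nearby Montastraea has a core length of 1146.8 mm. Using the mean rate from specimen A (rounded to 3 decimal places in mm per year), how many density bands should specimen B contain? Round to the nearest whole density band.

Specimen A: after corrections the count is 639 + 17 = 656 density bands.
Specimen A: 656 density bands at 2 per year is 656 / 2 = 328 years.
A: Extension rate ≈ 2075.5 / 328 = 6.328 mm/year.
For B, 1146.8 / 6.328 = 181.23 years; at 2 density bands per year that is 181.23 × 2 ≈ 362 density bands.

362 density bands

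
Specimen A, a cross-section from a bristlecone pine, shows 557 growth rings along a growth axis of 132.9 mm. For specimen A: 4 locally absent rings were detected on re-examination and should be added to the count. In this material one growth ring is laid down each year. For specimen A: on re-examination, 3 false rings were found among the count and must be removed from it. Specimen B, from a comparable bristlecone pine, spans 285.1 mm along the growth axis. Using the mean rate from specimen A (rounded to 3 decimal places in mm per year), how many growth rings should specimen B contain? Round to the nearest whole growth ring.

1198 growth rings

Specimen A: true growth ring count = 557 − 3 + 4 = 558.
A: 132.9 mm over 558 years gives 132.9 / 558 ≈ 0.238 mm/year.
B spans 285.1 / 0.238 = 1197.90 years ≈ 1198 growth rings.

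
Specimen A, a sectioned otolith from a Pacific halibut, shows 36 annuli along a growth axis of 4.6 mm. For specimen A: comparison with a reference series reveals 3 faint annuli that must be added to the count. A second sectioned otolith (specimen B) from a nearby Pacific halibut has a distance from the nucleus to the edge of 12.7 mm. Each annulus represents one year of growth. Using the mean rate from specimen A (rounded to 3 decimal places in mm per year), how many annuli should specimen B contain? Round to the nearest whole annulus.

108 annuli

Specimen A: true annulus count = 36 + 3 = 39.
A: 4.6 mm over 39 years gives 4.6 / 39 ≈ 0.118 mm/yr.
Specimen B: 12.7 mm / 0.118 mm per year = 107.63 years ≈ 108 annuli.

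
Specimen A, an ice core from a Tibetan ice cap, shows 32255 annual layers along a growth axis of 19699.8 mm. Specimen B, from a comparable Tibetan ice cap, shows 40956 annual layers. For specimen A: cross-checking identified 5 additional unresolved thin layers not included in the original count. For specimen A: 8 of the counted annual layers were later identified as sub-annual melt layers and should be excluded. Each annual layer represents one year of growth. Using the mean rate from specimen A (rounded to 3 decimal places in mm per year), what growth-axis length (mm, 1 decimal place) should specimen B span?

Specimen A: true annual layer count = 32255 − 8 + 5 = 32252.
A: Extension rate ≈ 19699.8 / 32252 = 0.611 mm/year.
B's length ≈ 0.611 × 40956 = 25024.1 mm.

25024.1 mm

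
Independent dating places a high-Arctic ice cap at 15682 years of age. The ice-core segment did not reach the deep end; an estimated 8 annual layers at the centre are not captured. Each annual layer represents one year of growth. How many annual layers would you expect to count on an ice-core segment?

15674 annual layers

Expected annual layers over 15682 years: 15682.
15682 − 8 missed = 15674 annual layers expected in the prepared section.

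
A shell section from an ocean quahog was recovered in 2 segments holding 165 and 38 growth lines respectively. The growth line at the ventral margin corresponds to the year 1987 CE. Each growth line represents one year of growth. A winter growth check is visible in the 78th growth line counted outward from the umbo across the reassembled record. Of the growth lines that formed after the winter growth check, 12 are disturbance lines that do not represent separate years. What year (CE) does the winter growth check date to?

1874 CE

Total growth lines = 165 + 38 = 203.
The winter growth check sits at growth line 78 from the umbo, so 203 − 78 = 125 growth lines formed after it.
Excluding 12 false growth lines: 125 − 12 = 113.
Counting back 113 years from 1987 CE places the winter growth check in 1987 − 113 = 1874 CE.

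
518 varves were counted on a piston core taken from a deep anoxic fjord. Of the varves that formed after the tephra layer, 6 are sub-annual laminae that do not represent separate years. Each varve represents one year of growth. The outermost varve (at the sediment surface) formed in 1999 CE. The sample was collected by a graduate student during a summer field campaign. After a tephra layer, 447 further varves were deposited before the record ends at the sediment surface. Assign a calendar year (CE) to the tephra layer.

1558 CE

447 varves post-date the tephra layer.
Excluding 6 false varves: 447 − 6 = 441.
Counting back 441 years from 1999 CE places the tephra layer in 1999 − 441 = 1558 CE.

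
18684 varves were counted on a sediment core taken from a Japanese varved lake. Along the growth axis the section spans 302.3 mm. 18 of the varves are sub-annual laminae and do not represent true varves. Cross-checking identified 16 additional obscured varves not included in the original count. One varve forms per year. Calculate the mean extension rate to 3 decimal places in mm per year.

After corrections the count is 18684 − 18 + 16 = 18682 varves.
Extension rate ≈ 302.3 / 18682 = 0.016 mm per year.

0.016 mm per year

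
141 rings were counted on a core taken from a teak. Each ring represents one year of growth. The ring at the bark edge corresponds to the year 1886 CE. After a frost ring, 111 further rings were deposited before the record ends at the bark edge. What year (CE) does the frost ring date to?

111 rings post-date the frost ring.
1886 − 111 = 1775 CE.

1775 CE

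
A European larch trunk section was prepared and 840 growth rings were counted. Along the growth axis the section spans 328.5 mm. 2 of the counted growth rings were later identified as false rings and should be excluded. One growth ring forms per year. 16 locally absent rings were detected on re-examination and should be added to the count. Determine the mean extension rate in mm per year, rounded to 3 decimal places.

0.385 mm per year

Correcting the raw count gives 840 − 2 + 16 = 854 true growth rings.
Extension rate ≈ 328.5 / 854 = 0.385 mm per year.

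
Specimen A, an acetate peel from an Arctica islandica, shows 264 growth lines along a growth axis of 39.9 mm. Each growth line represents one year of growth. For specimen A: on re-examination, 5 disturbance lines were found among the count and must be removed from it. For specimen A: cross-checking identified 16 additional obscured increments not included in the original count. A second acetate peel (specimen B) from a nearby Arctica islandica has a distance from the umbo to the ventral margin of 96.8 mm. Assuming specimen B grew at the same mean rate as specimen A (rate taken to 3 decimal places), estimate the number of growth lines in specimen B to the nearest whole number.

668 growth lines

Specimen A: after corrections the count is 264 − 5 + 16 = 275 growth lines.
A: 39.9 mm over 275 years gives 39.9 / 275 ≈ 0.145 mm per year.
B spans 96.8 / 0.145 = 667.59 years ≈ 668 growth lines.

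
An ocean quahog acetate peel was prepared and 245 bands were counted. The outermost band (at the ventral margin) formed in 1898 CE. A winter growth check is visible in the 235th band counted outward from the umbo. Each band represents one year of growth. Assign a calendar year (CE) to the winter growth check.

Between band 235 and the ventral margin there are 245 − 235 = 10 bands.
1898 − 10 = 1888 CE.

1888 CE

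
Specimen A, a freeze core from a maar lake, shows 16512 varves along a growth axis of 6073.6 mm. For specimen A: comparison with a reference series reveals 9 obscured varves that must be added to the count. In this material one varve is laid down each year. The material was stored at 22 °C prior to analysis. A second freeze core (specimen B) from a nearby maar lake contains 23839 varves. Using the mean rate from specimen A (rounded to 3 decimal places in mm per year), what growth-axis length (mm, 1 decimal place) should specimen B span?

8772.8 mm

Specimen A: after corrections the count is 16512 + 9 = 16521 varves.
A: Mean rate = 6073.6 mm / 16521 years ≈ 0.368 mm/year.
B's length ≈ 0.368 × 23839 = 8772.8 mm.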